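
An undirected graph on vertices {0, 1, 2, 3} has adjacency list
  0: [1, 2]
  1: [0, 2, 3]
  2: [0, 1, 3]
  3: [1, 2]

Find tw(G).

A width-2 tree decomposition is:
Bags: B1 = {0, 1, 2}  B2 = {1, 2, 3}
Tree: B1–B2
Every bag has size at most 3, so the width is 3 − 1 = 2 and tw(G) ≤ 2. Conversely, {0, 1, 2} is a clique of size 3, and the vertices of any clique must share a bag in every tree decomposition; so some bag has ≥ 3 vertices and tw(G) ≥ 2. Combining the bounds, tw(G) = 2.

2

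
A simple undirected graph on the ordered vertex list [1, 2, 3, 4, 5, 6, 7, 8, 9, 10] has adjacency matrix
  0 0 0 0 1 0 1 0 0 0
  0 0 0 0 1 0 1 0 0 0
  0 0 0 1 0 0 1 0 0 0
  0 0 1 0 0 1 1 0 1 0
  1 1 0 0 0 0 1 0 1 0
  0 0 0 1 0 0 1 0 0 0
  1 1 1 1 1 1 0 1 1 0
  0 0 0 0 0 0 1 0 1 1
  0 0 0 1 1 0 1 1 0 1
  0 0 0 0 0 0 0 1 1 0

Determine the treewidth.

2

A width-2 tree decomposition is:
Bags: B1 = {7, 8, 9}  B2 = {4, 7, 9}  B3 = {8, 9, 10}  B4 = {5, 7, 9}  B5 = {1, 5, 7}  B6 = {2, 5, 7}  B7 = {3, 4, 7}  B8 = {4, 6, 7}
Tree: B1–B2, B1–B3, B1–B4, B4–B5, B4–B6, B2–B7, B7–B8
Each bag holds 3 vertices, so the decomposition has width 2, which upper-bounds the treewidth. Conversely, {8, 9, 10} is a clique of size 3, and the vertices of any clique must share a bag in every tree decomposition; so some bag has ≥ 3 vertices and tw(G) ≥ 2. Hence tw(G) = 2 exactly.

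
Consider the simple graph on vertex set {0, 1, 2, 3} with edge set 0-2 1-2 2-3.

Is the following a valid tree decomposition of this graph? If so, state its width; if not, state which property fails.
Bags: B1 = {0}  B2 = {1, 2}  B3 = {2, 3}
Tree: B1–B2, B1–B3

No — edge (2,0) lies in no bag.

A tree decomposition must satisfy three properties: every vertex lies in some bag; for every edge, both endpoints lie together in some bag; and for every vertex, the bags containing it form a connected subtree. Here edge (2,0) lies in no bag, so the decomposition is invalid.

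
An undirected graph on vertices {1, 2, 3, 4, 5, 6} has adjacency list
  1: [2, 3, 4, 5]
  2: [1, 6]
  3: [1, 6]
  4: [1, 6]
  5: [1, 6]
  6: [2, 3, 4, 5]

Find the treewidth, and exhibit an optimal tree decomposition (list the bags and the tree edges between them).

Treewidth 2.
Bags: B1 = {1, 2, 6}  B2 = {1, 3, 6}  B3 = {1, 4, 6}  B4 = {1, 5, 6}
Tree: B1–B2, B2–B3, B3–B4

Every bag has size at most 3, so the width is 3 − 1 = 2 and tw(G) ≤ 2. The edges 1–2–6–3–1 form a cycle, so G is not a tree and its treewidth is at least 2. Therefore the treewidth is 2.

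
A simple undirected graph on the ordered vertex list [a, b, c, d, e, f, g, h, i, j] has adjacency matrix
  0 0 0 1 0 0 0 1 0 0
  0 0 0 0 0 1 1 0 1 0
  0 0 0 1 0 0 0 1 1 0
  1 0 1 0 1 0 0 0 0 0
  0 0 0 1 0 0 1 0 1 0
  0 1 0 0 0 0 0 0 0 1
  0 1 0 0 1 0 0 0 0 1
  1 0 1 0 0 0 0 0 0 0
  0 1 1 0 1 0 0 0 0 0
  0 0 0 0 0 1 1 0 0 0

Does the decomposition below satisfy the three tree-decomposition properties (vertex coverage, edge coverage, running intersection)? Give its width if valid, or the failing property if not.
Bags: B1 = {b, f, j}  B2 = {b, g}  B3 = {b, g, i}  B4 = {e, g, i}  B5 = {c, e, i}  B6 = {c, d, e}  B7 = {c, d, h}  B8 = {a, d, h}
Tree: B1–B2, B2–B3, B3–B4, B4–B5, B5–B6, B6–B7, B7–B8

No — edge (j,g) lies in no bag.

A tree decomposition must satisfy three properties: every vertex lies in some bag; for every edge, both endpoints lie together in some bag; and for every vertex, the bags containing it form a connected subtree. Here edge (j,g) lies in no bag, so the decomposition is invalid.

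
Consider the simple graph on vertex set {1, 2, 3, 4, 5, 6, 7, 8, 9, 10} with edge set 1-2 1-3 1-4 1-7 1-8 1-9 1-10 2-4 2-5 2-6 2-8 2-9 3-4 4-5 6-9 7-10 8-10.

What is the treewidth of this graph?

2

A width-2 tree decomposition is:
Bags: B1 = {1, 2, 9}  B2 = {1, 2, 8}  B3 = {1, 2, 4}  B4 = {2, 4, 5}  B5 = {2, 6, 9}  B6 = {1, 8, 10}  B7 = {1, 7, 10}  B8 = {1, 3, 4}
Tree: B1–B2, B1–B3, B3–B4, B1–B5, B2–B6, B6–B7, B3–B8
The largest bag has 3 vertices, giving width 2; this decomposition certifies tw(G) ≤ 2. On the other hand G contains the 3-clique {1, 8, 10}. A clique must lie in a single bag of any decomposition, so no decomposition can have width below 2. Hence tw(G) = 2 exactly.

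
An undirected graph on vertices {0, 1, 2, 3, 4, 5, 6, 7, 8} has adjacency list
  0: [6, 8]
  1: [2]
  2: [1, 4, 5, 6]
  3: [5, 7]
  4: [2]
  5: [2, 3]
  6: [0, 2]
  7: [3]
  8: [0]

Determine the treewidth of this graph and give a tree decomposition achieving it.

Treewidth 1.
Bags: B1 = {2, 6}  B2 = {0, 6}  B3 = {2, 5}  B4 = {0, 8}  B5 = {3, 5}  B6 = {2, 4}  B7 = {1, 2}  B8 = {3, 7}
Tree: B1–B2, B1–B3, B2–B4, B3–B5, B1–B6, B1–B7, B5–B8

Each bag holds 2 vertices, so the decomposition has width 1, which upper-bounds the treewidth. G has an edge, so its treewidth is at least 1. The upper and lower bounds meet at 1, so that is the treewidth.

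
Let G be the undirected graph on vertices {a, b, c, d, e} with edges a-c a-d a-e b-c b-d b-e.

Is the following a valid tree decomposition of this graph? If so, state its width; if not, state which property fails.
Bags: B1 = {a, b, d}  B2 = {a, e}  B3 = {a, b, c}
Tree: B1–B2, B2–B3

No — edge (b,e) lies in no bag.

A tree decomposition must satisfy three properties: every vertex lies in some bag; for every edge, both endpoints lie together in some bag; and for every vertex, the bags containing it form a connected subtree. Here edge (b,e) lies in no bag, so the decomposition is invalid.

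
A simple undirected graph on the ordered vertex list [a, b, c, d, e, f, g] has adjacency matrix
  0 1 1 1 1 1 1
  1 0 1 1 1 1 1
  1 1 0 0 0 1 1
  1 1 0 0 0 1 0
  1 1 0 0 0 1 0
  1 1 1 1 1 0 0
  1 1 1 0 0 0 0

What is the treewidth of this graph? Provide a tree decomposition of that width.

Each bag holds 4 vertices, so the decomposition has width 3, which upper-bounds the treewidth. Conversely, {a, b, c, g} is a clique of size 4, and the vertices of any clique must share a bag in every tree decomposition; so some bag has ≥ 4 vertices and tw(G) ≥ 3. Combining the bounds, tw(G) = 3.

Treewidth 3.
One such decomposition:
Bags: B1 = {a, b, c, f}  B2 = {a, b, e, f}  B3 = {a, b, d, f}  B4 = {a, b, c, g}
Tree: B1–B2, B1–B3, B1–B4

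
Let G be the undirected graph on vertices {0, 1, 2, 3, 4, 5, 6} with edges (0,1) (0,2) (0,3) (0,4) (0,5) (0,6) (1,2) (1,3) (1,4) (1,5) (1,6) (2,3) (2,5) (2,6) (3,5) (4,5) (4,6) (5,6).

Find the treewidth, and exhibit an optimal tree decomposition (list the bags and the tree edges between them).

Each bag holds 5 vertices, so the decomposition has width 4, which upper-bounds the treewidth. Conversely, {0, 1, 2, 3, 5} is a clique of size 5, and the vertices of any clique must share a bag in every tree decomposition; so some bag has ≥ 5 vertices and tw(G) ≥ 4. Therefore the treewidth is 4.

Treewidth 4.
Bags: B1 = {0, 1, 2, 5, 6}  B2 = {0, 1, 4, 5, 6}  B3 = {0, 1, 2, 3, 5}
Tree: B1–B2, B1–B3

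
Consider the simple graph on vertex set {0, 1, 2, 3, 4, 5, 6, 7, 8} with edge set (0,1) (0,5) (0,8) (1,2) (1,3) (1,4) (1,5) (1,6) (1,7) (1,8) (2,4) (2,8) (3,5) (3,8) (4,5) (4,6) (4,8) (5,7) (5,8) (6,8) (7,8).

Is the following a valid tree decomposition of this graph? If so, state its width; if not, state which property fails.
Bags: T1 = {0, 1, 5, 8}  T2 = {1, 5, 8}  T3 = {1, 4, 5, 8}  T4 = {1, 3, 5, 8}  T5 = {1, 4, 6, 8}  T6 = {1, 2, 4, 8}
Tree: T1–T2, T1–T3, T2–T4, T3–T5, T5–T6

No — vertex 7 appears in no bag.

A tree decomposition must satisfy three properties: every vertex lies in some bag; for every edge, both endpoints lie together in some bag; and for every vertex, the bags containing it form a connected subtree. Here vertex 7 appears in no bag, so the decomposition is invalid.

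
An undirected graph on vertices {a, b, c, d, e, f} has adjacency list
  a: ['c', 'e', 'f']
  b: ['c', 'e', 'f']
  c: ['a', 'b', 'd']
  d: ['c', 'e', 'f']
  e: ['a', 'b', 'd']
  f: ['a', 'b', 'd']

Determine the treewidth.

A width-3 tree decomposition is:
Bags: B1 = {c, d, e, f}  B2 = {b, c, e, f}  B3 = {a, c, e, f}
Tree: B1–B2, B2–B3
Each bag holds 4 vertices, so the decomposition has width 3, which upper-bounds the treewidth. For the lower bound: the 4 vertex sets {d,e}, {b,c}, {f}, {a} are disjoint, each induces a connected subgraph, and every pair is joined by at least one edge of G. Contracting each set to a single vertex therefore yields K_{4} as a minor, and since treewidth is minor-monotone, tw(G) ≥ tw(K_{4}) = 3. The upper and lower bounds meet at 3, so that is the treewidth.

3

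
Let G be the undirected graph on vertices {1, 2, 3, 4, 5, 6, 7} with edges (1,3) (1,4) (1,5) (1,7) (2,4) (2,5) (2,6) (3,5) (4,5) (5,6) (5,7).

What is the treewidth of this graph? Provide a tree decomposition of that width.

Treewidth 2.
Bags: B1 = {2, 4, 5}  B2 = {1, 4, 5}  B3 = {2, 5, 6}  B4 = {1, 5, 7}  B5 = {1, 3, 5}
Tree: B1–B2, B1–B3, B2–B4, B4–B5

The largest bag has 3 vertices, giving width 2; this decomposition certifies tw(G) ≤ 2. On the other hand G contains the 3-clique {1, 3, 5}. A clique must lie in a single bag of any decomposition, so no decomposition can have width below 2. Therefore the treewidth is 2.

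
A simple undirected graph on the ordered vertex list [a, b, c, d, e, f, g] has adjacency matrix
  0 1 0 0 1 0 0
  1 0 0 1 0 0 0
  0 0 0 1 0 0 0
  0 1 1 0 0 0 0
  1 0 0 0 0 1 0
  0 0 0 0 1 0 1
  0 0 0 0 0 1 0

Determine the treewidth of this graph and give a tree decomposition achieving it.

Every bag has size at most 2, so the width is 2 − 1 = 1 and tw(G) ≤ 1. G has an edge, so its treewidth is at least 1. Therefore the treewidth is 1.

Treewidth 1.
Bags: B1 = {c, d}  B2 = {b, d}  B3 = {a, b}  B4 = {a, e}  B5 = {e, f}  B6 = {f, g}
Tree: B1–B2, B2–B3, B3–B4, B4–B5, B5–B6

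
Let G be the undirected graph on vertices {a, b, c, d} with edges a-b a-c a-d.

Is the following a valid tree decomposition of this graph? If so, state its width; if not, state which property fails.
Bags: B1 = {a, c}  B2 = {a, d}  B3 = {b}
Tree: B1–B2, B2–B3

No — edge (a,b) lies in no bag.

A tree decomposition must satisfy three properties: every vertex lies in some bag; for every edge, both endpoints lie together in some bag; and for every vertex, the bags containing it form a connected subtree. Here edge (a,b) lies in no bag, so the decomposition is invalid.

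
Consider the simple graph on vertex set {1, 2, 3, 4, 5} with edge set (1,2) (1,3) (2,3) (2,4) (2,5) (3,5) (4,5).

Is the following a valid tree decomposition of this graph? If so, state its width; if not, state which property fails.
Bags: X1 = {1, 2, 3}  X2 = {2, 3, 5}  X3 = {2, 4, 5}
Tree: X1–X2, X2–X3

Yes; width 2.

Every vertex of G appears in some bag (union = {1, 2, 3, 4, 5}); every edge is covered by a bag; and for each vertex v the set of bags containing v is connected in the bag tree. The decomposition is therefore valid. The largest bag has 3 vertices, so the width is 2.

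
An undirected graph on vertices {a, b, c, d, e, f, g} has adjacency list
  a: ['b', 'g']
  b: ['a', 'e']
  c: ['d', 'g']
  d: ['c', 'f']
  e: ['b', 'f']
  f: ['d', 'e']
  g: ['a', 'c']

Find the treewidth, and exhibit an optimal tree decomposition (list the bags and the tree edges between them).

Treewidth 2.
One such decomposition:
Bags: B1 = {c, d, g}  B2 = {d, f, g}  B3 = {e, f, g}  B4 = {b, e, g}  B5 = {a, b, g}
Tree: B1–B2, B2–B3, B3–B4, B4–B5

Each bag holds 3 vertices, so the decomposition has width 2, which upper-bounds the treewidth. Since g–c–d–f–e–b–a–g is a cycle in G, G is not acyclic. Forests are exactly the graphs of treewidth ≤ 1, so tw(G) ≥ 2. Combining the bounds, tw(G) = 2.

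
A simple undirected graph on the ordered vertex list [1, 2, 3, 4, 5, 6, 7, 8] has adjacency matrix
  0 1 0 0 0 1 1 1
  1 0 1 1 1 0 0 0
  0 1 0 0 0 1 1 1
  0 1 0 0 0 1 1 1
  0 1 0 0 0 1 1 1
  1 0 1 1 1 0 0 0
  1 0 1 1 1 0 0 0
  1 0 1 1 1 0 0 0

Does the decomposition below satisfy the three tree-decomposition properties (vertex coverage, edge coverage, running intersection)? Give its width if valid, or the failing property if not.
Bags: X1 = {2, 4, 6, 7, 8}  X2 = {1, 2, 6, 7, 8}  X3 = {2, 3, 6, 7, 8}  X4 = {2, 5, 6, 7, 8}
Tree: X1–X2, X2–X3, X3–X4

Yes; width 4.

Checking the three conditions: (i) the bags cover all of {1, 2, 3, 4, 5, 6, 7, 8}; (ii) for each edge, some bag contains both endpoints; (iii) the bags containing any fixed vertex form a subtree. All hold, so the decomposition is valid with width 5 − 1 = 4.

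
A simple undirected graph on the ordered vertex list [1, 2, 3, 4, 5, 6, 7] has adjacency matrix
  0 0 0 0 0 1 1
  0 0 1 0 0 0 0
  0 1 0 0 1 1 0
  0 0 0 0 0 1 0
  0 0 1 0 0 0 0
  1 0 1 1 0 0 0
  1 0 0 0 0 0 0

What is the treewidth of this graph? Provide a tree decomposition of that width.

Treewidth 1.
One optimal decomposition is:
Bags: B1 = {3, 6}  B2 = {1, 6}  B3 = {2, 3}  B4 = {3, 5}  B5 = {1, 7}  B6 = {4, 6}
Tree: B1–B2, B1–B3, B1–B4, B2–B5, B1–B6

Each bag holds 2 vertices, so the decomposition has width 1, which upper-bounds the treewidth. G has an edge, so its treewidth is at least 1. The upper and lower bounds meet at 1, so that is the treewidth.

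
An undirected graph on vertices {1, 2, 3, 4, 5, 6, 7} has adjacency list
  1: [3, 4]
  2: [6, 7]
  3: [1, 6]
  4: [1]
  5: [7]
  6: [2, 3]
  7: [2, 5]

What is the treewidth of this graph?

1

A width-1 tree decomposition is:
Bags: B1 = {1, 4}  B2 = {1, 3}  B3 = {3, 6}  B4 = {2, 6}  B5 = {2, 7}  B6 = {5, 7}
Tree: B1–B2, B2–B3, B3–B4, B4–B5, B5–B6
Every bag has size at most 2, so the width is 2 − 1 = 1 and tw(G) ≤ 1. Any graph with an edge has treewidth ≥ 1, and G has the edge 4–1. Hence tw(G) = 1 exactly.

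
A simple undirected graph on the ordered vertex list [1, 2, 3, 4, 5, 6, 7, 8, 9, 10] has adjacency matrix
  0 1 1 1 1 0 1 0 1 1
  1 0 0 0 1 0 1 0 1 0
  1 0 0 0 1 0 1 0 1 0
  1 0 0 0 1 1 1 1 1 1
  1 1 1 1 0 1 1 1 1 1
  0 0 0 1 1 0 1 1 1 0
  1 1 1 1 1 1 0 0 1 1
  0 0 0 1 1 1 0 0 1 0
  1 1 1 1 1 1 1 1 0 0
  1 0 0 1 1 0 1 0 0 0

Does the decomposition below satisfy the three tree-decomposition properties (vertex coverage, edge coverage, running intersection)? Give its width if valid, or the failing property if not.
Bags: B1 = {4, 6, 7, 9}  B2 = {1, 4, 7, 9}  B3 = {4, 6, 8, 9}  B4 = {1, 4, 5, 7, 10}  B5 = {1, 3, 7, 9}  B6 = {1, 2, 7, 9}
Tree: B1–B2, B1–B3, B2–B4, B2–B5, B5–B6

No — edge (6,5) lies in no bag.

A tree decomposition must satisfy three properties: every vertex lies in some bag; for every edge, both endpoints lie together in some bag; and for every vertex, the bags containing it form a connected subtree. Here edge (6,5) lies in no bag, so the decomposition is invalid.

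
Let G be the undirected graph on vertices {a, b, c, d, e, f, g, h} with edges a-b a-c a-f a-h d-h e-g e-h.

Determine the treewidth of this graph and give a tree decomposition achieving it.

Treewidth 1.
Bags: B1 = {d, h}  B2 = {a, h}  B3 = {a, c}  B4 = {a, b}  B5 = {e, h}  B6 = {a, f}  B7 = {e, g}
Tree: B1–B2, B2–B3, B3–B4, B2–B5, B3–B6, B5–B7

Each bag holds 2 vertices, so the decomposition has width 1, which upper-bounds the treewidth. G has an edge, so its treewidth is at least 1. Hence tw(G) = 1 exactly.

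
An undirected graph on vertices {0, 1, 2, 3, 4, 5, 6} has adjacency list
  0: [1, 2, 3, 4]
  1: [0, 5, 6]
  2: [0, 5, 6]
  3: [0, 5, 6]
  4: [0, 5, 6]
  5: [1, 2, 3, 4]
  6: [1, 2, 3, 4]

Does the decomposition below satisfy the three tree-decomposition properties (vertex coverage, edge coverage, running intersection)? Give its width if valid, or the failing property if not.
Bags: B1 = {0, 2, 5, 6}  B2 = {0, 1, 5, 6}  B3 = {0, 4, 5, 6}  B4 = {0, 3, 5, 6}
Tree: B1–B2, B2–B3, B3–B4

Yes; width 3.

Vertex coverage: the bags together contain {0, 1, 2, 3, 4, 5, 6}, the full vertex set. Edge coverage: each edge of G has both endpoints in at least one bag. Running intersection: for every vertex, the bags containing it form a connected subtree. All three properties hold, so this is a valid tree decomposition of width max|bag| − 1 = 3, and hence tw(G) ≤ 3.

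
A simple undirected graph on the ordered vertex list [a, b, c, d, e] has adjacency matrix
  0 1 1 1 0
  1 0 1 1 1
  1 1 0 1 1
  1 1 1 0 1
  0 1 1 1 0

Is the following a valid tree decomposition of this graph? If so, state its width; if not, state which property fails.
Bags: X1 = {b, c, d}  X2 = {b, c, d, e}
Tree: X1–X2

No — vertex a appears in no bag.

A tree decomposition must satisfy three properties: every vertex lies in some bag; for every edge, both endpoints lie together in some bag; and for every vertex, the bags containing it form a connected subtree. Here vertex a appears in no bag, so the decomposition is invalid.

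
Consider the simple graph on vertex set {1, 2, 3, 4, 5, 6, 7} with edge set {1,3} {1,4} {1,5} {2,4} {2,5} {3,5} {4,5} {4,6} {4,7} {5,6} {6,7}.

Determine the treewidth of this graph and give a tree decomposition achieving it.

Treewidth 2.
One such decomposition:
Bags: B1 = {4, 5, 6}  B2 = {2, 4, 5}  B3 = {4, 6, 7}  B4 = {1, 4, 5}  B5 = {1, 3, 5}
Tree: B1–B2, B1–B3, B1–B4, B4–B5

Each bag holds 3 vertices, so the decomposition has width 2, which upper-bounds the treewidth. For the lower bound, the 3 vertices {1, 3, 5} are pairwise adjacent, and any tree decomposition puts a clique entirely inside one bag — forcing width ≥ 2. Therefore the treewidth is 2.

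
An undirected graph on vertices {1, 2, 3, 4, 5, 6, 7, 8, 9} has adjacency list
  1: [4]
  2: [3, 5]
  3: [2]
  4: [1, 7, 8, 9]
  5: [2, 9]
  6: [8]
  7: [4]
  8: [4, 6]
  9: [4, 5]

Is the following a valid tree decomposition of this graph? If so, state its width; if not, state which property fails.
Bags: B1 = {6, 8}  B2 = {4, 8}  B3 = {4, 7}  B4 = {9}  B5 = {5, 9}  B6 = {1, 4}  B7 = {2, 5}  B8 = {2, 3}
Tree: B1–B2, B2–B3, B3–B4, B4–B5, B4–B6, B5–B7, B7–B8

No — edge (4,9) lies in no bag.

A tree decomposition must satisfy three properties: every vertex lies in some bag; for every edge, both endpoints lie together in some bag; and for every vertex, the bags containing it form a connected subtree. Here edge (4,9) lies in no bag, so the decomposition is invalid.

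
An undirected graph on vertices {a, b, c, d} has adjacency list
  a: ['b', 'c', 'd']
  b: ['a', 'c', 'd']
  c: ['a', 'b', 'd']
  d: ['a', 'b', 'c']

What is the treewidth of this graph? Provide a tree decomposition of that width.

A single bag containing all 4 vertices is trivially a valid decomposition of width 3. Conversely, {a, b, c, d} is a clique of size 4, and the vertices of any clique must share a bag in every tree decomposition; so some bag has ≥ 4 vertices and tw(G) ≥ 3. Combining the bounds, tw(G) = 3.

Treewidth 3.
One such decomposition:
Bags: B1 = {a, b, c, d}
Tree: (single bag)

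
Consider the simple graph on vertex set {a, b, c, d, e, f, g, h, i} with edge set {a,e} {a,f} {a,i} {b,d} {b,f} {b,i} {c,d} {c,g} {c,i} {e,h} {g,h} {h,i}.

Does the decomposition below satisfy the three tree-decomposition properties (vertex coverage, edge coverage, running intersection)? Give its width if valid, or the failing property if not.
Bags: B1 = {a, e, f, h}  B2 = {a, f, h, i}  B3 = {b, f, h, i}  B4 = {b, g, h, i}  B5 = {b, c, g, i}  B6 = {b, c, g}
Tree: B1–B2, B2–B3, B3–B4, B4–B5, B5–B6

No — vertex d appears in no bag.

A tree decomposition must satisfy three properties: every vertex lies in some bag; for every edge, both endpoints lie together in some bag; and for every vertex, the bags containing it form a connected subtree. Here vertex d appears in no bag, so the decomposition is invalid.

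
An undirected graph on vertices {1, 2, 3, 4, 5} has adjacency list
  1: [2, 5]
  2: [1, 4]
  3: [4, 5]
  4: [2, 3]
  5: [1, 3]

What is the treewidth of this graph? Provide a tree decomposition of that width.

Treewidth 2.
One such decomposition:
Bags: B1 = {1, 2, 5}  B2 = {2, 3, 5}  B3 = {2, 3, 4}
Tree: B1–B2, B2–B3

Every bag has size at most 3, so the width is 3 − 1 = 2 and tw(G) ≤ 2. Since 2–1–5–3–4–2 is a cycle in G, G is not acyclic. Forests are exactly the graphs of treewidth ≤ 1, so tw(G) ≥ 2. Combining the bounds, tw(G) = 2.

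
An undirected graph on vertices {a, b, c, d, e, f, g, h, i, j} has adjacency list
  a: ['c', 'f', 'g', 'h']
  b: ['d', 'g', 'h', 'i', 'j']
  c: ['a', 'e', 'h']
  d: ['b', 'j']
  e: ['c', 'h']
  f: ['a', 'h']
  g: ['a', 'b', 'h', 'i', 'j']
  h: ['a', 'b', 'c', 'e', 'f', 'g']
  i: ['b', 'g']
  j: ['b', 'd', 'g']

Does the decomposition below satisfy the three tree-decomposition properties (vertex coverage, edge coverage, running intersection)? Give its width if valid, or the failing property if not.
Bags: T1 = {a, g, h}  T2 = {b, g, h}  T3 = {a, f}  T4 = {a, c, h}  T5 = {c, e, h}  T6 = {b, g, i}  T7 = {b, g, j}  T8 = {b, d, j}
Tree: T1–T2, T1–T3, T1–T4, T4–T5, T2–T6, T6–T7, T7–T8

No — edge (h,f) lies in no bag.

A tree decomposition must satisfy three properties: every vertex lies in some bag; for every edge, both endpoints lie together in some bag; and for every vertex, the bags containing it form a connected subtree. Here edge (h,f) lies in no bag, so the decomposition is invalid.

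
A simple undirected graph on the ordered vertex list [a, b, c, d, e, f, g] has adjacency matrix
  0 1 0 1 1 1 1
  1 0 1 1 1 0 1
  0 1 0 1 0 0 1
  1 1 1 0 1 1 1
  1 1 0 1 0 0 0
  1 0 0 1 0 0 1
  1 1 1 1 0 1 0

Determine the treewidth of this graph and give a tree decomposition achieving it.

Every bag has size at most 4, so the width is 4 − 1 = 3 and tw(G) ≤ 3. On the other hand G contains the 4-clique {b, c, d, g}. A clique must lie in a single bag of any decomposition, so no decomposition can have width below 3. Hence tw(G) = 3 exactly.

Treewidth 3.
One such decomposition:
Bags: B1 = {a, b, d, e}  B2 = {a, b, d, g}  B3 = {b, c, d, g}  B4 = {a, d, f, g}
Tree: B1–B2, B2–B3, B2–B4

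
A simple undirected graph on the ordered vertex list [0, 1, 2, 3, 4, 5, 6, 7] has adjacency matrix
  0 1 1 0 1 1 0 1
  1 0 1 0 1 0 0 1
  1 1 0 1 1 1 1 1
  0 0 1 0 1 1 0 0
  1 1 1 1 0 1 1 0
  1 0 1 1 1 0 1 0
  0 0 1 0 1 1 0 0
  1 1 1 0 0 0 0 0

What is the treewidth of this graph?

A width-3 tree decomposition is:
Bags: B1 = {0, 2, 4, 5}  B2 = {2, 3, 4, 5}  B3 = {2, 4, 5, 6}  B4 = {0, 1, 2, 4}  B5 = {0, 1, 2, 7}
Tree: B1–B2, B2–B3, B1–B4, B4–B5
Each bag holds 4 vertices, so the decomposition has width 3, which upper-bounds the treewidth. Conversely, {0, 1, 2, 4} is a clique of size 4, and the vertices of any clique must share a bag in every tree decomposition; so some bag has ≥ 4 vertices and tw(G) ≥ 3. Therefore the treewidth is 3.

3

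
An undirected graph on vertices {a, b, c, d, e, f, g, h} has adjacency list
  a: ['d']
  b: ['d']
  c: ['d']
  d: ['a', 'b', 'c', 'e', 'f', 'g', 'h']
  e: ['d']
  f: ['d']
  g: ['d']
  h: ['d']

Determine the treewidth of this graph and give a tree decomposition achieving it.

Each bag holds 2 vertices, so the decomposition has width 1, which upper-bounds the treewidth. Since G has at least one edge (e.g. d–b), it is not an edgeless graph, so tw(G) ≥ 1. Combining the bounds, tw(G) = 1.

Treewidth 1.
One optimal decomposition is:
Bags: B1 = {b, d}  B2 = {d, g}  B3 = {c, d}  B4 = {d, h}  B5 = {d, e}  B6 = {d, f}  B7 = {a, d}
Tree: B1–B2, B2–B3, B2–B4, B3–B5, B3–B6, B1–B7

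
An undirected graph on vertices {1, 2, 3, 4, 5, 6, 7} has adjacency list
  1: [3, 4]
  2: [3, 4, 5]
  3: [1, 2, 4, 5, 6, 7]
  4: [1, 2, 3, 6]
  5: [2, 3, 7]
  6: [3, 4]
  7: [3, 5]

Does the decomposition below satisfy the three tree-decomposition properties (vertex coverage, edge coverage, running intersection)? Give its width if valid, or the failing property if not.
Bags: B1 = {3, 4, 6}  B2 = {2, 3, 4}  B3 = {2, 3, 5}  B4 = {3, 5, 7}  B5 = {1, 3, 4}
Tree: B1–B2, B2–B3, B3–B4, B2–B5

Every vertex of G appears in some bag (union = {1, 2, 3, 4, 5, 6, 7}); every edge is covered by a bag; and for each vertex v the set of bags containing v is connected in the bag tree. The decomposition is therefore valid. The largest bag has 3 vertices, so the width is 2.

Yes; width 2.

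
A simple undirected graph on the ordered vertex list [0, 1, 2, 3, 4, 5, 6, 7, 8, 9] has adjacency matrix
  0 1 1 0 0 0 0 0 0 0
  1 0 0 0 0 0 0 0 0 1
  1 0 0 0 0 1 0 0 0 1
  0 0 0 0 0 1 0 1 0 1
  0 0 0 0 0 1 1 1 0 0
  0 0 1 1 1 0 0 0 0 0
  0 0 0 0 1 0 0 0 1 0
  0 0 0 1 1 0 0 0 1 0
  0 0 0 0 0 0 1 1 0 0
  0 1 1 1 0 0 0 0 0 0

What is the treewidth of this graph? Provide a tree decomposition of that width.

Every bag has size at most 3, so the width is 3 − 1 = 2 and tw(G) ≤ 2. For the lower bound, G contains the cycle 6–8–7–4–6, so G is not a forest; only forests have treewidth ≤ 1, hence tw(G) ≥ 2. Hence tw(G) = 2 exactly.

Treewidth 2.
Bags: B1 = {4, 6, 8}  B2 = {4, 7, 8}  B3 = {4, 5, 7}  B4 = {3, 5, 7}  B5 = {2, 3, 5}  B6 = {2, 3, 9}  B7 = {0, 2, 9}  B8 = {0, 1, 9}
Tree: B1–B2, B2–B3, B3–B4, B4–B5, B5–B6, B6–B7, B7–B8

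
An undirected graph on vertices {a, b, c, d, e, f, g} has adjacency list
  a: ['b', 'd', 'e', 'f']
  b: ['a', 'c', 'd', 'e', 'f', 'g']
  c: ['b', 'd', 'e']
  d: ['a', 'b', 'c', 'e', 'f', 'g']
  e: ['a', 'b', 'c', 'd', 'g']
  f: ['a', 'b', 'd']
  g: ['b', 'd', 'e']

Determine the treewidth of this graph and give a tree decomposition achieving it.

Each bag holds 4 vertices, so the decomposition has width 3, which upper-bounds the treewidth. Conversely, {b, d, e, g} is a clique of size 4, and the vertices of any clique must share a bag in every tree decomposition; so some bag has ≥ 4 vertices and tw(G) ≥ 3. Therefore the treewidth is 3.

Treewidth 3.
One optimal decomposition is:
Bags: B1 = {a, b, d, e}  B2 = {b, c, d, e}  B3 = {b, d, e, g}  B4 = {a, b, d, f}
Tree: B1–B2, B1–B3, B1–B4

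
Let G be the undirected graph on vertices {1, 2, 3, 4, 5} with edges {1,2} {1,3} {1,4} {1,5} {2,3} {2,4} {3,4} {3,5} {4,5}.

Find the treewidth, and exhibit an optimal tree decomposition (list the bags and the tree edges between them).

Treewidth 3.
Bags: B1 = {1, 2, 3, 4}  B2 = {1, 3, 4, 5}
Tree: B1–B2

The largest bag has 4 vertices, giving width 3; this decomposition certifies tw(G) ≤ 3. For the lower bound, the 4 vertices {1, 2, 3, 4} are pairwise adjacent, and any tree decomposition puts a clique entirely inside one bag — forcing width ≥ 3. Combining the bounds, tw(G) = 3.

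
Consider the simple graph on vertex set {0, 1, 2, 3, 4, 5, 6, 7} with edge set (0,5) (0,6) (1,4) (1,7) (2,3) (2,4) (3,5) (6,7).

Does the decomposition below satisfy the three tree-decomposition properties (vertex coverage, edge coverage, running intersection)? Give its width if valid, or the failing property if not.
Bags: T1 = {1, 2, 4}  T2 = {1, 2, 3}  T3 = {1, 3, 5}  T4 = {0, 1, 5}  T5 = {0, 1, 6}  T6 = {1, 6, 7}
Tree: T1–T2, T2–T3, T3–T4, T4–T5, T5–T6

Every vertex of G appears in some bag (union = {0, 1, 2, 3, 4, 5, 6, 7}); every edge is covered by a bag; and for each vertex v the set of bags containing v is connected in the bag tree. The decomposition is therefore valid. The largest bag has 3 vertices, so the width is 2.

Yes; width 2.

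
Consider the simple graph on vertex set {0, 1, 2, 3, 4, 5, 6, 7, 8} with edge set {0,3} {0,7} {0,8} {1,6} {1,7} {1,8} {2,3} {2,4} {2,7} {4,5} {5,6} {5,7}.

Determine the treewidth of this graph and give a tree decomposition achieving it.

Treewidth 3.
One optimal decomposition is:
Bags: B1 = {0, 1, 3, 8}  B2 = {0, 1, 3, 7}  B3 = {1, 2, 3, 7}  B4 = {1, 2, 6, 7}  B5 = {2, 5, 6, 7}  B6 = {2, 4, 5, 6}
Tree: B1–B2, B2–B3, B3–B4, B4–B5, B5–B6

Every bag has size at most 4, so the width is 4 − 1 = 3 and tw(G) ≤ 3. For the lower bound: the 4 vertex sets {0,3,8}, {1}, {7}, {2,4,5,6} are disjoint, each induces a connected subgraph, and every pair is joined by at least one edge of G. Contracting each set to a single vertex therefore yields K_{4} as a minor, and since treewidth is minor-monotone, tw(G) ≥ tw(K_{4}) = 3. Combining the bounds, tw(G) = 3.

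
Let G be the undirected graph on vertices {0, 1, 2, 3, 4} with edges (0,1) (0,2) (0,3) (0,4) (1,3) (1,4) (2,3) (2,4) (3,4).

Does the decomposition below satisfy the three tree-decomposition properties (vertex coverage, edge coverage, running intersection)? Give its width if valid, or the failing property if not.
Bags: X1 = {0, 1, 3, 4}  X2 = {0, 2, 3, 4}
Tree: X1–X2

Vertex coverage: the bags together contain {0, 1, 2, 3, 4}, the full vertex set. Edge coverage: each edge of G has both endpoints in at least one bag. Running intersection: for every vertex, the bags containing it form a connected subtree. All three properties hold, so this is a valid tree decomposition of width max|bag| − 1 = 3, and hence tw(G) ≤ 3.

Yes; width 3.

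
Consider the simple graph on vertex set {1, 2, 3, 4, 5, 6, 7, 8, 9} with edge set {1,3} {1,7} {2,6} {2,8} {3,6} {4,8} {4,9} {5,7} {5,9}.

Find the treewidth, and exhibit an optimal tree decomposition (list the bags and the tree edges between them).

Treewidth 2.
One optimal decomposition is:
Bags: B1 = {2, 3, 6}  B2 = {1, 2, 3}  B3 = {1, 2, 7}  B4 = {2, 5, 7}  B5 = {2, 5, 9}  B6 = {2, 4, 9}  B7 = {2, 4, 8}
Tree: B1–B2, B2–B3, B3–B4, B4–B5, B5–B6, B6–B7

The largest bag has 3 vertices, giving width 2; this decomposition certifies tw(G) ≤ 2. The edges 2–6–3–1–7–5–9–4–8–2 form a cycle, so G is not a tree and its treewidth is at least 2. Therefore the treewidth is 2.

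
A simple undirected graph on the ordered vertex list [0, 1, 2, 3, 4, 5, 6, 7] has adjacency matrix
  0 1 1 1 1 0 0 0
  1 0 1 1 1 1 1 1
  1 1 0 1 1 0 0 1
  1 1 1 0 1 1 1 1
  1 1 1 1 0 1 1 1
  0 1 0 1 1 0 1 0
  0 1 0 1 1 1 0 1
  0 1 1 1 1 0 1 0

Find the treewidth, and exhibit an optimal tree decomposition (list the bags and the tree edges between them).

Each bag holds 5 vertices, so the decomposition has width 4, which upper-bounds the treewidth. For the lower bound, the 5 vertices {0, 1, 2, 3, 4} are pairwise adjacent, and any tree decomposition puts a clique entirely inside one bag — forcing width ≥ 4. Hence tw(G) = 4 exactly.

Treewidth 4.
One such decomposition:
Bags: B1 = {1, 2, 3, 4, 7}  B2 = {1, 3, 4, 6, 7}  B3 = {1, 3, 4, 5, 6}  B4 = {0, 1, 2, 3, 4}
Tree: B1–B2, B2–B3, B1–B4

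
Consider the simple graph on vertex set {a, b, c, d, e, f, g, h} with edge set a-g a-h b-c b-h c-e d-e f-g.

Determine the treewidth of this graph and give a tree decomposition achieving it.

Treewidth 1.
One such decomposition:
Bags: B1 = {f, g}  B2 = {a, g}  B3 = {a, h}  B4 = {b, h}  B5 = {b, c}  B6 = {c, e}  B7 = {d, e}
Tree: B1–B2, B2–B3, B3–B4, B4–B5, B5–B6, B6–B7

The largest bag has 2 vertices, giving width 1; this decomposition certifies tw(G) ≤ 1. G has an edge, so its treewidth is at least 1. Therefore the treewidth is 1.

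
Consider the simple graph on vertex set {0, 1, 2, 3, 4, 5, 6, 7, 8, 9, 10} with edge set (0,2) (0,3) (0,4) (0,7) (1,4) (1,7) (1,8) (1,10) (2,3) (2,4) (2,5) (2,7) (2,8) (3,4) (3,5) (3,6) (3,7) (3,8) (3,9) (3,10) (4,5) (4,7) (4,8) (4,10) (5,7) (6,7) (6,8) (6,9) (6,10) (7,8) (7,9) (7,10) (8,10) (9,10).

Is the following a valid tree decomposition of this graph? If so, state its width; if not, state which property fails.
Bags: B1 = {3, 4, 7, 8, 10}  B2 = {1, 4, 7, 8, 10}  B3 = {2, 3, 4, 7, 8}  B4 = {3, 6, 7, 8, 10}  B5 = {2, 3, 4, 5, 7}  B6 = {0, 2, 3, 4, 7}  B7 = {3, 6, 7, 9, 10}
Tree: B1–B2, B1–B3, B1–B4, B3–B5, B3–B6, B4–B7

Yes; width 4.

Every vertex of G appears in some bag (union = {0, 1, 2, 3, 4, 5, 6, 7, 8, 9, 10}); every edge is covered by a bag; and for each vertex v the set of bags containing v is connected in the bag tree. The decomposition is therefore valid. The largest bag has 5 vertices, so the width is 4.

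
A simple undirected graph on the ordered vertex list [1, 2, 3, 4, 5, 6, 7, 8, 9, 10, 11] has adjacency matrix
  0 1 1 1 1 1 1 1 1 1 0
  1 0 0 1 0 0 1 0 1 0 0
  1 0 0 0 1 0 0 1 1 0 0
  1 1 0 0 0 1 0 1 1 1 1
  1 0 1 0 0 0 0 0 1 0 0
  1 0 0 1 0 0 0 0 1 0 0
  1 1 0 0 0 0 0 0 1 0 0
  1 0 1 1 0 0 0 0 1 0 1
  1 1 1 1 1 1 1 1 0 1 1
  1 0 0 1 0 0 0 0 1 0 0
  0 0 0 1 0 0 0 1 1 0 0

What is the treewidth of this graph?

3

A width-3 tree decomposition is:
Bags: B1 = {1, 4, 8, 9}  B2 = {1, 4, 6, 9}  B3 = {1, 3, 8, 9}  B4 = {1, 3, 5, 9}  B5 = {1, 2, 4, 9}  B6 = {1, 2, 7, 9}  B7 = {1, 4, 9, 10}  B8 = {4, 8, 9, 11}
Tree: B1–B2, B1–B3, B3–B4, B1–B5, B5–B6, B2–B7, B1–B8
Every bag has size at most 4, so the width is 4 − 1 = 3 and tw(G) ≤ 3. Conversely, {1, 3, 8, 9} is a clique of size 4, and the vertices of any clique must share a bag in every tree decomposition; so some bag has ≥ 4 vertices and tw(G) ≥ 3. The upper and lower bounds meet at 3, so that is the treewidth.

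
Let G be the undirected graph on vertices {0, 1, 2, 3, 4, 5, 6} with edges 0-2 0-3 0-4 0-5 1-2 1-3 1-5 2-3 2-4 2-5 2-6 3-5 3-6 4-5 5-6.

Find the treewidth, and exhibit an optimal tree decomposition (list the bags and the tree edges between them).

Treewidth 3.
One such decomposition:
Bags: B1 = {0, 2, 3, 5}  B2 = {2, 3, 5, 6}  B3 = {0, 2, 4, 5}  B4 = {1, 2, 3, 5}
Tree: B1–B2, B1–B3, B2–B4

The largest bag has 4 vertices, giving width 3; this decomposition certifies tw(G) ≤ 3. Conversely, {0, 2, 3, 5} is a clique of size 4, and the vertices of any clique must share a bag in every tree decomposition; so some bag has ≥ 4 vertices and tw(G) ≥ 3. Combining the bounds, tw(G) = 3.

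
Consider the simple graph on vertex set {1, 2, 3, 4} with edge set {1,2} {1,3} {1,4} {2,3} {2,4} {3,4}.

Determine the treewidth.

3

A width-3 tree decomposition is:
Bags: B1 = {1, 2, 3, 4}
Tree: (single bag)
A single bag containing all 4 vertices is trivially a valid decomposition of width 3. On the other hand G contains the 4-clique {1, 2, 3, 4}. A clique must lie in a single bag of any decomposition, so no decomposition can have width below 3. The upper and lower bounds meet at 3, so that is the treewidth.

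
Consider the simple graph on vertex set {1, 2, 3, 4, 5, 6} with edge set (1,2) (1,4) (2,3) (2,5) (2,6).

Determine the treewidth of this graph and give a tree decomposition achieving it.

Each bag holds 2 vertices, so the decomposition has width 1, which upper-bounds the treewidth. Any graph with an edge has treewidth ≥ 1, and G has the edge 2–5. Combining the bounds, tw(G) = 1.

Treewidth 1.
One such decomposition:
Bags: B1 = {2, 5}  B2 = {2, 3}  B3 = {1, 2}  B4 = {1, 4}  B5 = {2, 6}
Tree: B1–B2, B1–B3, B3–B4, B1–B5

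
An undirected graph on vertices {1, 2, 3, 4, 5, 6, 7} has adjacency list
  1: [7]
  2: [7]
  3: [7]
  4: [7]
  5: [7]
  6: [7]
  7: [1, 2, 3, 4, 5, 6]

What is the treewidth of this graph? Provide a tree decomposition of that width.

Each bag holds 2 vertices, so the decomposition has width 1, which upper-bounds the treewidth. G has an edge, so its treewidth is at least 1. Combining the bounds, tw(G) = 1.

Treewidth 1.
One optimal decomposition is:
Bags: B1 = {2, 7}  B2 = {6, 7}  B3 = {5, 7}  B4 = {3, 7}  B5 = {4, 7}  B6 = {1, 7}
Tree: B1–B2, B2–B3, B2–B4, B4–B5, B4–B6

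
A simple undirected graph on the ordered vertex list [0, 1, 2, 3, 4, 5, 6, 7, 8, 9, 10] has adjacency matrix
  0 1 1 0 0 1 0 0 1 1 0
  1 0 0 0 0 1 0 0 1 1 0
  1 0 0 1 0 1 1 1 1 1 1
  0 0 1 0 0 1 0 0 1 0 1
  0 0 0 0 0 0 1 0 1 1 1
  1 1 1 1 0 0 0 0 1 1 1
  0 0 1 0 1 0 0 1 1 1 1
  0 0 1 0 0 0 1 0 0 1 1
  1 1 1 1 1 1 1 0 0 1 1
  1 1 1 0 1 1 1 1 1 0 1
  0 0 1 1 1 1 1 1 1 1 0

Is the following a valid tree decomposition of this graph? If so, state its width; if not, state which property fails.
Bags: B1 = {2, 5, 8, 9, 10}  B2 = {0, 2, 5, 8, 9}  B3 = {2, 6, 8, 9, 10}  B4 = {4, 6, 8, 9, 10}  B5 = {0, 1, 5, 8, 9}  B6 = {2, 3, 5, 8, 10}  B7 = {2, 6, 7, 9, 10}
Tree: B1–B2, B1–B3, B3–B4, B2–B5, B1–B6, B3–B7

Vertex coverage: the bags together contain {0, 1, 2, 3, 4, 5, 6, 7, 8, 9, 10}, the full vertex set. Edge coverage: each edge of G has both endpoints in at least one bag. Running intersection: for every vertex, the bags containing it form a connected subtree. All three properties hold, so this is a valid tree decomposition of width max|bag| − 1 = 4, and hence tw(G) ≤ 4.

Yes; width 4.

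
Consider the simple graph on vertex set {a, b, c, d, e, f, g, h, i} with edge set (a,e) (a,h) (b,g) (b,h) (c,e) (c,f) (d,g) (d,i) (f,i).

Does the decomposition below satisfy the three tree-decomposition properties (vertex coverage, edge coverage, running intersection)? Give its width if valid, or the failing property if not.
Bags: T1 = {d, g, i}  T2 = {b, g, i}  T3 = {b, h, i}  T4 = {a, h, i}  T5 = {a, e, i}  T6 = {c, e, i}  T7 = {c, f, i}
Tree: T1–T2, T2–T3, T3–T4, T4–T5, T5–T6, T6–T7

Yes; width 2.

Every vertex of G appears in some bag (union = {a, b, c, d, e, f, g, h, i}); every edge is covered by a bag; and for each vertex v the set of bags containing v is connected in the bag tree. The decomposition is therefore valid. The largest bag has 3 vertices, so the width is 2.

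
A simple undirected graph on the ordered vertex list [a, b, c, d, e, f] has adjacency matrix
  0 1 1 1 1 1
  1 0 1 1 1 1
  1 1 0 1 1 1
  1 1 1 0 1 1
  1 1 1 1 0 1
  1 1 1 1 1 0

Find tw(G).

5

A width-5 tree decomposition is:
Bags: B1 = {a, b, c, d, e, f}
Tree: (single bag)
With just one bag of size 6, the width is 6 − 1 = 5, so tw(G) ≤ 5. For the lower bound, the 6 vertices {a, b, c, d, e, f} are pairwise adjacent, and any tree decomposition puts a clique entirely inside one bag — forcing width ≥ 5. Combining the bounds, tw(G) = 5.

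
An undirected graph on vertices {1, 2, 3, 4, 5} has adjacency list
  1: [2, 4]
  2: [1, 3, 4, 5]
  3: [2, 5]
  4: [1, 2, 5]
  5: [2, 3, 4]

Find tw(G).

A width-2 tree decomposition is:
Bags: B1 = {1, 2, 4}  B2 = {2, 4, 5}  B3 = {2, 3, 5}
Tree: B1–B2, B2–B3
Every bag has size at most 3, so the width is 3 − 1 = 2 and tw(G) ≤ 2. Conversely, {2, 3, 5} is a clique of size 3, and the vertices of any clique must share a bag in every tree decomposition; so some bag has ≥ 3 vertices and tw(G) ≥ 2. Hence tw(G) = 2 exactly.

2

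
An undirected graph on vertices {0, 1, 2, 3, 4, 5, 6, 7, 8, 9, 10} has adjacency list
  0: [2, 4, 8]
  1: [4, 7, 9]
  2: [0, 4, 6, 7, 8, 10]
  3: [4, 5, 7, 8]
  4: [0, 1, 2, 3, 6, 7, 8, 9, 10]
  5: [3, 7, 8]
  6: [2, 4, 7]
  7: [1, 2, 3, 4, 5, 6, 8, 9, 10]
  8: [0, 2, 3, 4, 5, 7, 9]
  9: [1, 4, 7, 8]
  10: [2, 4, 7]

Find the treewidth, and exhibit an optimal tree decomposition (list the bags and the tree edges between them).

Each bag holds 4 vertices, so the decomposition has width 3, which upper-bounds the treewidth. For the lower bound, the 4 vertices {0, 2, 4, 8} are pairwise adjacent, and any tree decomposition puts a clique entirely inside one bag — forcing width ≥ 3. The upper and lower bounds meet at 3, so that is the treewidth.

Treewidth 3.
Bags: B1 = {2, 4, 7, 8}  B2 = {2, 4, 7, 10}  B3 = {4, 7, 8, 9}  B4 = {3, 4, 7, 8}  B5 = {0, 2, 4, 8}  B6 = {1, 4, 7, 9}  B7 = {3, 5, 7, 8}  B8 = {2, 4, 6, 7}
Tree: B1–B2, B1–B3, B1–B4, B1–B5, B3–B6, B4–B7, B1–B8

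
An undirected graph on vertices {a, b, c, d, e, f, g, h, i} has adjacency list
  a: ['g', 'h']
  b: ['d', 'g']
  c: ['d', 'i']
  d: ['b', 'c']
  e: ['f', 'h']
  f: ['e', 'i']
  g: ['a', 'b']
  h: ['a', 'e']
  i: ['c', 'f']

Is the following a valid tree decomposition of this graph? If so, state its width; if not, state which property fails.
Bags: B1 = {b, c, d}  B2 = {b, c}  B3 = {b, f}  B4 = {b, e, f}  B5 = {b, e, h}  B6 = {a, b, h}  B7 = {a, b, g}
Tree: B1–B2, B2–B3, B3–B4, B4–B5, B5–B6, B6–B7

A tree decomposition must satisfy three properties: every vertex lies in some bag; for every edge, both endpoints lie together in some bag; and for every vertex, the bags containing it form a connected subtree. Here vertex i appears in no bag, so the decomposition is invalid.

No — vertex i appears in no bag.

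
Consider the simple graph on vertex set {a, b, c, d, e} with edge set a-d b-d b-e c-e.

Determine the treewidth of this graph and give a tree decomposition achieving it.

Each bag holds 2 vertices, so the decomposition has width 1, which upper-bounds the treewidth. Since G has at least one edge (e.g. d–b), it is not an edgeless graph, so tw(G) ≥ 1. Therefore the treewidth is 1.

Treewidth 1.
One such decomposition:
Bags: B1 = {b, d}  B2 = {b, e}  B3 = {a, d}  B4 = {c, e}
Tree: B1–B2, B1–B3, B2–B4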